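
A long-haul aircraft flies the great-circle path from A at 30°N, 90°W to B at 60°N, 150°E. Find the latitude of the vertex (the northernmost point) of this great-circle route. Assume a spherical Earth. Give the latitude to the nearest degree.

The great circle lies in the plane with unit normal n̂ = (p₁ × p₂)/|p₁ × p₂|.
Here n̂_z ≈ -0.384; the vertex latitude is φ_max = arccos|n̂_z| ≈ 67.4°.
Check via Clairaut: cos φ_max = |cos φ₁| · sin C = cos(30.0°)·sin(26.3°) ≈ 0.384, again giving ≈ 67.4°.

≈ 67°N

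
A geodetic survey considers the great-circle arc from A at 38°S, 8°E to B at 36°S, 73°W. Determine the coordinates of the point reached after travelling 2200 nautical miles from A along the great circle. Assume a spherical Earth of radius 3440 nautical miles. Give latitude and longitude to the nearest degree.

≈ 44°S, 41°W

The haversine formula gives a central angle δ ≈ 1.091 rad (62.5°) between the endpoints. The total great-circle distance is δ·R ≈ 1.091 × 3440 ≈ 3753 nmi, so the target fraction is f = 2200/3753 ≈ 0.586.
Interpolate at f ≈ 0.586 with slerp weights a = sin((1−f)δ)/sin δ ≈ 0.492, b = sin(fδ)/sin δ ≈ 0.673.
p = a·p₁ + b·p₂ ≈ (0.543, -0.467, -0.698); φ = arcsin(p_z) ≈ -44.29°, λ = atan2(p_y, p_x) ≈ -40.68°.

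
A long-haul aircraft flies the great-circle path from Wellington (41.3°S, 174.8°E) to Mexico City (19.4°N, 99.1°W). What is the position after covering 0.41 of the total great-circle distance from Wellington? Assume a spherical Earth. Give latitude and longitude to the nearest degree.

≈ 21°S, 143°W

From cos δ = sin φ₁ sin φ₂ + cos φ₁ cos φ₂ cos Δλ, the central angle is δ ≈ 1.743 rad (99.8°).
Interpolate at f = 0.41 with slerp weights a = sin((1−f)δ)/sin δ ≈ 0.869, b = sin(fδ)/sin δ ≈ 0.665.
p = a·p₁ + b·p₂ ≈ (-0.749, -0.560, -0.353); φ = arcsin(p_z) ≈ -20.66°, λ = atan2(p_y, p_x) ≈ -143.22°.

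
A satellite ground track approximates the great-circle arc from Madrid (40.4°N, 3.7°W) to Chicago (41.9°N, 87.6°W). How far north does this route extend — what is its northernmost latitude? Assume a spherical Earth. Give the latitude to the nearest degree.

The great circle lies in the plane with unit normal n̂ = (p₁ × p₂)/|p₁ × p₂|.
Here n̂_z ≈ -0.648; the vertex latitude is φ_max = arccos|n̂_z| ≈ 49.6°.
Check via Clairaut: cos φ_max = |cos φ₁| · sin C = cos(40.4°)·sin(58.3°) ≈ 0.648, again giving ≈ 49.6°.

≈ 50°N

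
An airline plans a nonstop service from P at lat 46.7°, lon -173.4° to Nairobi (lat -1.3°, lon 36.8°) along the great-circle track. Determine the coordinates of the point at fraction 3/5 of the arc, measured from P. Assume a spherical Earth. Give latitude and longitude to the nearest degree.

Write both endpoints as unit vectors p₁, p₂ with components (cos φ cos λ, cos φ sin λ, sin φ).
The central angle between the endpoints is δ = arccos(p₁·p₂) ≈ 2.226 rad (127.5°).
Interpolate at f = 3/5 with slerp weights a = sin((1−f)δ)/sin δ ≈ 0.980, b = sin(fδ)/sin δ ≈ 1.226.
p = a·p₁ + b·p₂ ≈ (0.314, 0.657, 0.685); φ = arcsin(p_z) ≈ 43.27°, λ = atan2(p_y, p_x) ≈ 64.47°.

≈ lat 43°, lon 64°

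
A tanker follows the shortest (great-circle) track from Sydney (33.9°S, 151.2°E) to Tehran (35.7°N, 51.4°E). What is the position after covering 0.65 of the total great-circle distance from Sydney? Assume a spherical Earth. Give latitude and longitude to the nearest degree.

Convert each endpoint to a unit vector on the sphere (x = cos φ cos λ, y = cos φ sin λ, z = sin φ).
The central angle between the endpoints is δ = arccos(p₁·p₂) ≈ 2.027 rad (116.1°).
Interpolate at f = 0.65 with slerp weights a = sin((1−f)δ)/sin δ ≈ 0.725, b = sin(fδ)/sin δ ≈ 1.078.
p = a·p₁ + b·p₂ ≈ (0.019, 0.974, 0.225); φ = arcsin(p_z) ≈ 12.98°, λ = atan2(p_y, p_x) ≈ 88.91°.

≈ 13°N, 89°E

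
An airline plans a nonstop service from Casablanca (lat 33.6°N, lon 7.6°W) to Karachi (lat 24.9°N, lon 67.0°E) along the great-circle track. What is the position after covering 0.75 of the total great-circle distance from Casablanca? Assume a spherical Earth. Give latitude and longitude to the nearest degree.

The haversine formula gives a central angle δ ≈ 1.122 rad (64.3°) between the endpoints.
Interpolate at f = 0.75 with slerp weights a = sin((1−f)δ)/sin δ ≈ 0.307, b = sin(fδ)/sin δ ≈ 0.828.
p = a·p₁ + b·p₂ ≈ (0.547, 0.657, 0.519); φ = arcsin(p_z) ≈ 31.23°, λ = atan2(p_y, p_x) ≈ 50.23°.

≈ lat 31°N, lon 50°E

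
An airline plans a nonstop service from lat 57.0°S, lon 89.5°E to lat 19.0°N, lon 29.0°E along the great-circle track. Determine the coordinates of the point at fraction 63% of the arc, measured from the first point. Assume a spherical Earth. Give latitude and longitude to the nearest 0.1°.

Convert each endpoint to a unit vector on the sphere (x = cos φ cos λ, y = cos φ sin λ, z = sin φ).
The central angle between the endpoints is δ = arccos(p₁·p₂) ≈ 1.590 rad (91.1°).
Interpolate at f = 0.63 with slerp weights a = sin((1−f)δ)/sin δ ≈ 0.555, b = sin(fδ)/sin δ ≈ 0.843.
p = a·p₁ + b·p₂ ≈ (0.699, 0.689, -0.191); φ = arcsin(p_z) ≈ -11.03°, λ = atan2(p_y, p_x) ≈ 44.55°.

≈ lat 11.0°S, lon 44.6°E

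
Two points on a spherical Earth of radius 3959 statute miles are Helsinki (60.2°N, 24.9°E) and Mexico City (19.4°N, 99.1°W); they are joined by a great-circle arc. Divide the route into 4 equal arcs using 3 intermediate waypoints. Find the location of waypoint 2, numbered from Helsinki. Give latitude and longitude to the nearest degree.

≈ 57°N, 67°W

The haversine formula gives a central angle δ ≈ 1.545 rad (88.5°) between the endpoints.
Interpolate at f = 2/4 with slerp weights a = sin((1−f)δ)/sin δ ≈ 0.698, b = sin(fδ)/sin δ ≈ 0.698.
p = a·p₁ + b·p₂ ≈ (0.211, -0.504, 0.838); φ = arcsin(p_z) ≈ 56.89°, λ = atan2(p_y, p_x) ≈ -67.33°.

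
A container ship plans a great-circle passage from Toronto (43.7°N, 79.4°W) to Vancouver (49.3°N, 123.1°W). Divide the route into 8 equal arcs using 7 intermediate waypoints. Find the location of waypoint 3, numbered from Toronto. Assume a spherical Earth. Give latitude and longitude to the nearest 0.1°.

≈ 47.8°N, 94.6°W

The haversine formula gives a central angle δ ≈ 0.526 rad (30.2°) between the endpoints.
Interpolate at f = 3/8 with slerp weights a = sin((1−f)δ)/sin δ ≈ 0.643, b = sin(fδ)/sin δ ≈ 0.390.
p = a·p₁ + b·p₂ ≈ (-0.053, -0.670, 0.740); φ = arcsin(p_z) ≈ 47.75°, λ = atan2(p_y, p_x) ≈ -94.56°.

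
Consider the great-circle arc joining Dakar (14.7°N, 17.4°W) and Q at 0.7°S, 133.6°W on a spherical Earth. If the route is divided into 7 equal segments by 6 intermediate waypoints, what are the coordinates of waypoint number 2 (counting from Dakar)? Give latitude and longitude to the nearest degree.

Write both endpoints as unit vectors p₁, p₂ with components (cos φ cos λ, cos φ sin λ, sin φ).
The central angle between the endpoints is δ = arccos(p₁·p₂) ≈ 2.015 rad (115.5°).
Interpolate at f = 2/7 with slerp weights a = sin((1−f)δ)/sin δ ≈ 1.098, b = sin(fδ)/sin δ ≈ 0.603.
p = a·p₁ + b·p₂ ≈ (0.598, -0.754, 0.271); φ = arcsin(p_z) ≈ 15.74°, λ = atan2(p_y, p_x) ≈ -51.61°.

≈ 16°N, 52°W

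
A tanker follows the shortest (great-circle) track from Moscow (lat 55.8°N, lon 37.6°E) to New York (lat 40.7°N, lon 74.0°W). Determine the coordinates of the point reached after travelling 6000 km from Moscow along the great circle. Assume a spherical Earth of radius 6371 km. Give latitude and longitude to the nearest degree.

From cos δ = sin φ₁ sin φ₂ + cos φ₁ cos φ₂ cos Δλ, the central angle is δ ≈ 1.178 rad (67.5°). The total great-circle distance is δ·R ≈ 1.178 × 6371 ≈ 7507 km, so the target fraction is f = 6000/7507 ≈ 0.799.
Interpolate at f ≈ 0.799 with slerp weights a = sin((1−f)δ)/sin δ ≈ 0.254, b = sin(fδ)/sin δ ≈ 0.875.
p = a·p₁ + b·p₂ ≈ (0.296, -0.551, 0.780); φ = arcsin(p_z) ≈ 51.30°, λ = atan2(p_y, p_x) ≈ -61.76°.

≈ lat 51°N, lon 62°W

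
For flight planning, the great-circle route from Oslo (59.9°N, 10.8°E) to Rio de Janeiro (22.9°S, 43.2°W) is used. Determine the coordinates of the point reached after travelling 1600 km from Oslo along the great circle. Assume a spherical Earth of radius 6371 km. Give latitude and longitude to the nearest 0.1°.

Convert each endpoint to a unit vector on the sphere (x = cos φ cos λ, y = cos φ sin λ, z = sin φ).
The central angle between the endpoints is δ = arccos(p₁·p₂) ≈ 1.636 rad (93.7°). The total great-circle distance is δ·R ≈ 1.636 × 6371 ≈ 10423 km, so the target fraction is f = 1600/10423 ≈ 0.154.
Interpolate at f ≈ 0.154 with slerp weights a = sin((1−f)δ)/sin δ ≈ 0.985, b = sin(fδ)/sin δ ≈ 0.249.
p = a·p₁ + b·p₂ ≈ (0.652, -0.064, 0.755); φ = arcsin(p_z) ≈ 49.04°, λ = atan2(p_y, p_x) ≈ -5.65°.

≈ (49.0°N, 5.6°W)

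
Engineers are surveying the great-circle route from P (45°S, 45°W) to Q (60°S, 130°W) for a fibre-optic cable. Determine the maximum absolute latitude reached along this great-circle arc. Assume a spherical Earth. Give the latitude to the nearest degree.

≈ 63°S

The great circle lies in the plane with unit normal n̂ = (p₁ × p₂)/|p₁ × p₂|.
Here n̂_z ≈ -0.460; the vertex latitude is φ_max = arccos|n̂_z| ≈ 62.6°.
Check via Clairaut: cos φ_max = |cos φ₁| · sin C = cos(45.0°)·sin(139.4°) ≈ 0.460, again giving ≈ 62.6°.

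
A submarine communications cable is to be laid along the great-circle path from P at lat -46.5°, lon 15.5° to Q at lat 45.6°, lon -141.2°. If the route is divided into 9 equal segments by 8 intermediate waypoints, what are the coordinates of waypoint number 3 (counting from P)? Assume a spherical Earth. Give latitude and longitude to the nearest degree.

The haversine formula gives a central angle δ ≈ 2.860 rad (163.9°) between the endpoints.
Interpolate at f = 3/9 with slerp weights a = sin((1−f)δ)/sin δ ≈ 3.397, b = sin(fδ)/sin δ ≈ 2.934.
p = a·p₁ + b·p₂ ≈ (0.654, -0.661, -0.368); φ = arcsin(p_z) ≈ -21.60°, λ = atan2(p_y, p_x) ≈ -45.33°.

≈ lat -22°, lon -45°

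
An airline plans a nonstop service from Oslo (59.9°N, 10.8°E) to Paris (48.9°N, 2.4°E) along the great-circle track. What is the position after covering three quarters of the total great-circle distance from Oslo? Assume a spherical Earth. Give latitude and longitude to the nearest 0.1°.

≈ 51.7°N, 4.1°E

Convert each endpoint to a unit vector on the sphere (x = cos φ cos λ, y = cos φ sin λ, z = sin φ).
The central angle between the endpoints is δ = arccos(p₁·p₂) ≈ 0.210 rad (12.0°).
Interpolate at f = 3/4 with slerp weights a = sin((1−f)δ)/sin δ ≈ 0.252, b = sin(fδ)/sin δ ≈ 0.752.
p = a·p₁ + b·p₂ ≈ (0.618, 0.044, 0.785); φ = arcsin(p_z) ≈ 51.70°, λ = atan2(p_y, p_x) ≈ 4.11°.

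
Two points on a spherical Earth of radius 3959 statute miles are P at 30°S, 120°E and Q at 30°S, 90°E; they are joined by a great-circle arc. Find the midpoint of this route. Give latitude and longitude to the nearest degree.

≈ 31°S, 105°E

Write both endpoints as unit vectors p₁, p₂ with components (cos φ cos λ, cos φ sin λ, sin φ).
The central angle between the endpoints is δ = arccos(p₁·p₂) ≈ 0.452 rad (25.9°).
Interpolate at f = 1/2 with slerp weights a = sin((1−f)δ)/sin δ ≈ 0.513, b = sin(fδ)/sin δ ≈ 0.513.
p = a·p₁ + b·p₂ ≈ (-0.222, 0.829, -0.513); φ = arcsin(p_z) ≈ -30.87°, λ = atan2(p_y, p_x) ≈ 105.00°.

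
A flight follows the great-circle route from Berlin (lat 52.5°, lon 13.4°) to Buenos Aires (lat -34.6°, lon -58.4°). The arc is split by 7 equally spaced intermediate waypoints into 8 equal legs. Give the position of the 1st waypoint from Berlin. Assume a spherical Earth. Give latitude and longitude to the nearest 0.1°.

Convert each endpoint to a unit vector on the sphere (x = cos φ cos λ, y = cos φ sin λ, z = sin φ).
The central angle between the endpoints is δ = arccos(p₁·p₂) ≈ 1.869 rad (107.1°).
Interpolate at f = 1/8 with slerp weights a = sin((1−f)δ)/sin δ ≈ 1.044, b = sin(fδ)/sin δ ≈ 0.242.
p = a·p₁ + b·p₂ ≈ (0.723, -0.023, 0.691); φ = arcsin(p_z) ≈ 43.69°, λ = atan2(p_y, p_x) ≈ -1.79°.

≈ lat 43.7°, lon -1.8°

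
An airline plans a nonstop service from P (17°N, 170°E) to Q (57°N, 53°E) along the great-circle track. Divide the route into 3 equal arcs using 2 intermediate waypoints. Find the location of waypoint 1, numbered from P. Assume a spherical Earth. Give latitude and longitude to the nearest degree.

≈ (42°N, 151°E)

Write both endpoints as unit vectors p₁, p₂ with components (cos φ cos λ, cos φ sin λ, sin φ).
The central angle between the endpoints is δ = arccos(p₁·p₂) ≈ 1.562 rad (89.5°).
Interpolate at f = 1/3 with slerp weights a = sin((1−f)δ)/sin δ ≈ 0.863, b = sin(fδ)/sin δ ≈ 0.497.
p = a·p₁ + b·p₂ ≈ (-0.650, 0.360, 0.670); φ = arcsin(p_z) ≈ 42.04°, λ = atan2(p_y, p_x) ≈ 151.03°.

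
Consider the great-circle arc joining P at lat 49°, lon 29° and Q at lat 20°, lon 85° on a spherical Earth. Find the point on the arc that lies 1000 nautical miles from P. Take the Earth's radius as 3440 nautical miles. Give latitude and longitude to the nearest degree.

≈ lat 43°, lon 52°

Convert each endpoint to a unit vector on the sphere (x = cos φ cos λ, y = cos φ sin λ, z = sin φ).
The central angle between the endpoints is δ = arccos(p₁·p₂) ≈ 0.924 rad (52.9°). The total great-circle distance is δ·R ≈ 0.924 × 3440 ≈ 3178 nmi, so the target fraction is f = 1000/3178 ≈ 0.315.
Interpolate at f ≈ 0.315 with slerp weights a = sin((1−f)δ)/sin δ ≈ 0.741, b = sin(fδ)/sin δ ≈ 0.359.
p = a·p₁ + b·p₂ ≈ (0.455, 0.572, 0.682); φ = arcsin(p_z) ≈ 43.04°, λ = atan2(p_y, p_x) ≈ 51.51°.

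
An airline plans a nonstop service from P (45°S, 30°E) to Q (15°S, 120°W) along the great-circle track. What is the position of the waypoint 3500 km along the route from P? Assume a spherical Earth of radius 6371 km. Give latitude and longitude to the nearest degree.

≈ (66°S, 14°W)

From cos δ = sin φ₁ sin φ₂ + cos φ₁ cos φ₂ cos Δλ, the central angle is δ ≈ 1.992 rad (114.1°). The total great-circle distance is δ·R ≈ 1.992 × 6371 ≈ 12688 km, so the target fraction is f = 3500/12688 ≈ 0.276.
Interpolate at f ≈ 0.276 with slerp weights a = sin((1−f)δ)/sin δ ≈ 1.087, b = sin(fδ)/sin δ ≈ 0.572.
p = a·p₁ + b·p₂ ≈ (0.389, -0.094, -0.916); φ = arcsin(p_z) ≈ -66.40°, λ = atan2(p_y, p_x) ≈ -13.63°.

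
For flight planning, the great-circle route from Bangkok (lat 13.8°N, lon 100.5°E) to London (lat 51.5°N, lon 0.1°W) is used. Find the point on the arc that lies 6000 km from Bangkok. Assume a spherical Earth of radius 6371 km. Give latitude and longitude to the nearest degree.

≈ lat 49°N, lon 51°E

From cos δ = sin φ₁ sin φ₂ + cos φ₁ cos φ₂ cos Δλ, the central angle is δ ≈ 1.495 rad (85.7°). The total great-circle distance is δ·R ≈ 1.495 × 6371 ≈ 9526 km, so the target fraction is f = 6000/9526 ≈ 0.630.
Interpolate at f ≈ 0.630 with slerp weights a = sin((1−f)δ)/sin δ ≈ 0.527, b = sin(fδ)/sin δ ≈ 0.811.
p = a·p₁ + b·p₂ ≈ (0.412, 0.502, 0.760); φ = arcsin(p_z) ≈ 49.50°, λ = atan2(p_y, p_x) ≈ 50.68°.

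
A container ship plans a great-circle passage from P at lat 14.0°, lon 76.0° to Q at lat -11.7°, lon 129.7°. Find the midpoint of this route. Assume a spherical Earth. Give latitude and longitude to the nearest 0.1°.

≈ lat 1.3°, lon 103.0°

Write both endpoints as unit vectors p₁, p₂ with components (cos φ cos λ, cos φ sin λ, sin φ).
The central angle between the endpoints is δ = arccos(p₁·p₂) ≈ 1.032 rad (59.1°).
Interpolate at f = 1/2 with slerp weights a = sin((1−f)δ)/sin δ ≈ 0.575, b = sin(fδ)/sin δ ≈ 0.575.
p = a·p₁ + b·p₂ ≈ (-0.225, 0.974, 0.022); φ = arcsin(p_z) ≈ 1.29°, λ = atan2(p_y, p_x) ≈ 102.98°.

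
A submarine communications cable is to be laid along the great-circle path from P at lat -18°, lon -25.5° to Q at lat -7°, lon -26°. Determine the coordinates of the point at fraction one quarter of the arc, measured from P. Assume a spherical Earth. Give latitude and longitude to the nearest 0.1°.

Convert each endpoint to a unit vector on the sphere (x = cos φ cos λ, y = cos φ sin λ, z = sin φ).
The central angle between the endpoints is δ = arccos(p₁·p₂) ≈ 0.192 rad (11.0°).
Interpolate at f = 1/4 with slerp weights a = sin((1−f)δ)/sin δ ≈ 0.752, b = sin(fδ)/sin δ ≈ 0.251.
p = a·p₁ + b·p₂ ≈ (0.870, -0.417, -0.263); φ = arcsin(p_z) ≈ -15.25°, λ = atan2(p_y, p_x) ≈ -25.63°.

≈ lat -15.3°, lon -25.6°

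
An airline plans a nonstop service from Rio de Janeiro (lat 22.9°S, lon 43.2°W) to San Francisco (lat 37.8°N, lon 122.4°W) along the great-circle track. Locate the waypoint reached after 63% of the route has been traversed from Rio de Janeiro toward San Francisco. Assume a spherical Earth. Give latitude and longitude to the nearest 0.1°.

The haversine formula gives a central angle δ ≈ 1.673 rad (95.9°) between the endpoints.
Interpolate at f = 0.63 with slerp weights a = sin((1−f)δ)/sin δ ≈ 0.583, b = sin(fδ)/sin δ ≈ 0.874.
p = a·p₁ + b·p₂ ≈ (0.022, -0.951, 0.309); φ = arcsin(p_z) ≈ 17.98°, λ = atan2(p_y, p_x) ≈ -88.70°.

≈ lat 18.0°N, lon 88.7°W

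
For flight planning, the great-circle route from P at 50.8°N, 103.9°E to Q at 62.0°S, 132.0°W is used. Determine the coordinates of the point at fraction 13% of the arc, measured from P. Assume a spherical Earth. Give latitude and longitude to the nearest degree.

The haversine formula gives a central angle δ ≈ 2.588 rad (148.3°) between the endpoints.
Interpolate at f = 0.13 with slerp weights a = sin((1−f)δ)/sin δ ≈ 1.478, b = sin(fδ)/sin δ ≈ 0.628.
p = a·p₁ + b·p₂ ≈ (-0.422, 0.688, 0.591); φ = arcsin(p_z) ≈ 36.23°, λ = atan2(p_y, p_x) ≈ 121.51°.

≈ 36°N, 122°E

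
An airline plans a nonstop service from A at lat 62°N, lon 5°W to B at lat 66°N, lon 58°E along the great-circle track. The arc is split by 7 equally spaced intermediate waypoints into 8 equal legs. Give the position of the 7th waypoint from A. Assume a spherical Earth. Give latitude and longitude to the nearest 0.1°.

≈ lat 67.0°N, lon 50.0°E

Convert each endpoint to a unit vector on the sphere (x = cos φ cos λ, y = cos φ sin λ, z = sin φ).
The central angle between the endpoints is δ = arccos(p₁·p₂) ≈ 0.466 rad (26.7°).
Interpolate at f = 7/8 with slerp weights a = sin((1−f)δ)/sin δ ≈ 0.130, b = sin(fδ)/sin δ ≈ 0.883.
p = a·p₁ + b·p₂ ≈ (0.251, 0.299, 0.921); φ = arcsin(p_z) ≈ 67.02°, λ = atan2(p_y, p_x) ≈ 50.02°.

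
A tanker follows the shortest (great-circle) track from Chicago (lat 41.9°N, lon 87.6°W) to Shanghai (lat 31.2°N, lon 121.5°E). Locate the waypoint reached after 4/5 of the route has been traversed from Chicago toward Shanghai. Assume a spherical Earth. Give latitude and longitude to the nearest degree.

Convert each endpoint to a unit vector on the sphere (x = cos φ cos λ, y = cos φ sin λ, z = sin φ).
The central angle between the endpoints is δ = arccos(p₁·p₂) ≈ 1.783 rad (102.1°).
Interpolate at f = 4/5 with slerp weights a = sin((1−f)δ)/sin δ ≈ 0.357, b = sin(fδ)/sin δ ≈ 1.012.
p = a·p₁ + b·p₂ ≈ (-0.441, 0.473, 0.763); φ = arcsin(p_z) ≈ 49.71°, λ = atan2(p_y, p_x) ≈ 133.03°.

≈ lat 50°N, lon 133°E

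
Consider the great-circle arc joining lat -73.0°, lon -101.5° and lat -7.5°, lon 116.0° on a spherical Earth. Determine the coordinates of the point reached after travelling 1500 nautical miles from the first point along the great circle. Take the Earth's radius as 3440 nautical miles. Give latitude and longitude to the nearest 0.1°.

≈ lat -74.8°, lon 156.2°

The haversine formula gives a central angle δ ≈ 1.676 rad (96.0°) between the endpoints. The total great-circle distance is δ·R ≈ 1.676 × 3440 ≈ 5766 nmi, so the target fraction is f = 1500/5766 ≈ 0.260.
Interpolate at f ≈ 0.260 with slerp weights a = sin((1−f)δ)/sin δ ≈ 0.951, b = sin(fδ)/sin δ ≈ 0.425.
p = a·p₁ + b·p₂ ≈ (-0.240, 0.106, -0.965); φ = arcsin(p_z) ≈ -74.79°, λ = atan2(p_y, p_x) ≈ 156.18°.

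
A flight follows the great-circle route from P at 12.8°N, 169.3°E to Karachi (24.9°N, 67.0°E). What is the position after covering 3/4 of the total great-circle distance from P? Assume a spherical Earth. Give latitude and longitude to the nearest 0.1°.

The haversine formula gives a central angle δ ≈ 1.666 rad (95.5°) between the endpoints.
Interpolate at f = 3/4 with slerp weights a = sin((1−f)δ)/sin δ ≈ 0.406, b = sin(fδ)/sin δ ≈ 0.953.
p = a·p₁ + b·p₂ ≈ (-0.052, 0.869, 0.491); φ = arcsin(p_z) ≈ 29.43°, λ = atan2(p_y, p_x) ≈ 93.40°.

≈ 29.4°N, 93.4°E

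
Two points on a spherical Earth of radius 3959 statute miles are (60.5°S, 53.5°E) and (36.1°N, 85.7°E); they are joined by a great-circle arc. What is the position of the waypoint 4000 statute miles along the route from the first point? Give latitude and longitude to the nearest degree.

≈ (5°S, 75°E)

From cos δ = sin φ₁ sin φ₂ + cos φ₁ cos φ₂ cos Δλ, the central angle is δ ≈ 1.748 rad (100.1°). The total great-circle distance is δ·R ≈ 1.748 × 3959 ≈ 6920 mi, so the target fraction is f = 4000/6920 ≈ 0.578.
Interpolate at f ≈ 0.578 with slerp weights a = sin((1−f)δ)/sin δ ≈ 0.683, b = sin(fδ)/sin δ ≈ 0.860.
p = a·p₁ + b·p₂ ≈ (0.252, 0.964, -0.088); φ = arcsin(p_z) ≈ -5.02°, λ = atan2(p_y, p_x) ≈ 75.33°.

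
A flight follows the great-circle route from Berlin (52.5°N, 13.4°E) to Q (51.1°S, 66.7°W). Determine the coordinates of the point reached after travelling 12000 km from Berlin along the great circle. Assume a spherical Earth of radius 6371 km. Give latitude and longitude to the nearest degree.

≈ (39°S, 52°W)

Write both endpoints as unit vectors p₁, p₂ with components (cos φ cos λ, cos φ sin λ, sin φ).
The central angle between the endpoints is δ = arccos(p₁·p₂) ≈ 2.155 rad (123.5°). The total great-circle distance is δ·R ≈ 2.155 × 6371 ≈ 13731 km, so the target fraction is f = 12000/13731 ≈ 0.874.
Interpolate at f ≈ 0.874 with slerp weights a = sin((1−f)δ)/sin δ ≈ 0.322, b = sin(fδ)/sin δ ≈ 1.141.
p = a·p₁ + b·p₂ ≈ (0.474, -0.613, -0.633); φ = arcsin(p_z) ≈ -39.24°, λ = atan2(p_y, p_x) ≈ -52.27°.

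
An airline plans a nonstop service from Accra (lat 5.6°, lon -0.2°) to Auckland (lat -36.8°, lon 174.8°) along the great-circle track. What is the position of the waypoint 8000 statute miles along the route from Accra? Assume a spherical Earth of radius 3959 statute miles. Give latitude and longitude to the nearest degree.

≈ lat -69°, lon 161°

Write both endpoints as unit vectors p₁, p₂ with components (cos φ cos λ, cos φ sin λ, sin φ).
The central angle between the endpoints is δ = arccos(p₁·p₂) ≈ 2.591 rad (148.5°). The total great-circle distance is δ·R ≈ 2.591 × 3959 ≈ 10259 mi, so the target fraction is f = 8000/10259 ≈ 0.780.
Interpolate at f ≈ 0.780 with slerp weights a = sin((1−f)δ)/sin δ ≈ 1.033, b = sin(fδ)/sin δ ≈ 1.722.
p = a·p₁ + b·p₂ ≈ (-0.345, 0.121, -0.931); φ = arcsin(p_z) ≈ -68.53°, λ = atan2(p_y, p_x) ≈ 160.63°.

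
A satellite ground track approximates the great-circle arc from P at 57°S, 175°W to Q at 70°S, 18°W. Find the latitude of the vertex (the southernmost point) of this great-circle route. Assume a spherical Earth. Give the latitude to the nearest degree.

≈ 85°S

The great circle lies in the plane with unit normal n̂ = (p₁ × p₂)/|p₁ × p₂|.
Here n̂_z ≈ +0.092; the vertex latitude is φ_max = arccos|n̂_z| ≈ 84.7°.
Check via Clairaut: cos φ_max = |cos φ₁| · sin C = cos(57.0°)·sin(170.2°) ≈ 0.092, again giving ≈ 84.7°.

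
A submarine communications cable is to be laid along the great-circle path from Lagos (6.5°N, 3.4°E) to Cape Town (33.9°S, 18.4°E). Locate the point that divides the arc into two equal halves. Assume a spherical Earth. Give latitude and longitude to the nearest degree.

The haversine formula gives a central angle δ ≈ 0.747 rad (42.8°) between the endpoints.
Interpolate at f = 1/2 with slerp weights a = sin((1−f)δ)/sin δ ≈ 0.537, b = sin(fδ)/sin δ ≈ 0.537.
p = a·p₁ + b·p₂ ≈ (0.956, 0.172, -0.239); φ = arcsin(p_z) ≈ -13.81°, λ = atan2(p_y, p_x) ≈ 10.22°.

≈ 14°S, 10°E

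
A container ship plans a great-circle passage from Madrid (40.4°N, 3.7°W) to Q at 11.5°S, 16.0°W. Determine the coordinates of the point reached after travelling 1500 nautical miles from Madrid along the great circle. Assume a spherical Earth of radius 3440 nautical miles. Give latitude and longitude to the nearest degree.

≈ 16°N, 10°W

Convert each endpoint to a unit vector on the sphere (x = cos φ cos λ, y = cos φ sin λ, z = sin φ).
The central angle between the endpoints is δ = arccos(p₁·p₂) ≈ 0.927 rad (53.1°). The total great-circle distance is δ·R ≈ 0.927 × 3440 ≈ 3190 nmi, so the target fraction is f = 1500/3190 ≈ 0.470.
Interpolate at f ≈ 0.470 with slerp weights a = sin((1−f)δ)/sin δ ≈ 0.590, b = sin(fδ)/sin δ ≈ 0.528.
p = a·p₁ + b·p₂ ≈ (0.945, -0.172, 0.277); φ = arcsin(p_z) ≈ 16.08°, λ = atan2(p_y, p_x) ≈ -10.29°.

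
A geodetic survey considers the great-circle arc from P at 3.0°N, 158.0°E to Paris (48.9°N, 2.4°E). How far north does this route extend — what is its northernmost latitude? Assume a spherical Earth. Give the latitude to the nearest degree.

≈ 71°N

The great circle lies in the plane with unit normal n̂ = (p₁ × p₂)/|p₁ × p₂|.
Here n̂_z ≈ -0.327; the vertex latitude is φ_max = arccos|n̂_z| ≈ 70.9°.
Check via Clairaut: cos φ_max = |cos φ₁| · sin C = cos(3.0°)·sin(19.1°) ≈ 0.327, again giving ≈ 70.9°.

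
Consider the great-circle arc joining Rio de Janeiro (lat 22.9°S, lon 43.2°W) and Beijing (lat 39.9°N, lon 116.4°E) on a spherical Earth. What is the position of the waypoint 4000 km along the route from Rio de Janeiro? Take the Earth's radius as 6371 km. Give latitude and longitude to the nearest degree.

≈ lat 5°N, lon 21°W

Write both endpoints as unit vectors p₁, p₂ with components (cos φ cos λ, cos φ sin λ, sin φ).
The central angle between the endpoints is δ = arccos(p₁·p₂) ≈ 2.719 rad (155.8°). The total great-circle distance is δ·R ≈ 2.719 × 6371 ≈ 17322 km, so the target fraction is f = 4000/17322 ≈ 0.231.
Interpolate at f ≈ 0.231 with slerp weights a = sin((1−f)δ)/sin δ ≈ 2.115, b = sin(fδ)/sin δ ≈ 1.432.
p = a·p₁ + b·p₂ ≈ (0.932, -0.350, 0.095); φ = arcsin(p_z) ≈ 5.48°, λ = atan2(p_y, p_x) ≈ -20.58°.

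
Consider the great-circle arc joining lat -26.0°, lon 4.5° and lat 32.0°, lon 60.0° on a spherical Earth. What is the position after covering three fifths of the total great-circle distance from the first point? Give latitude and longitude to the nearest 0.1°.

≈ lat 9.4°, lon 36.5°

The haversine formula gives a central angle δ ≈ 1.370 rad (78.5°) between the endpoints.
Interpolate at f = 3/5 with slerp weights a = sin((1−f)δ)/sin δ ≈ 0.532, b = sin(fδ)/sin δ ≈ 0.748.
p = a·p₁ + b·p₂ ≈ (0.793, 0.587, 0.163); φ = arcsin(p_z) ≈ 9.38°, λ = atan2(p_y, p_x) ≈ 36.47°.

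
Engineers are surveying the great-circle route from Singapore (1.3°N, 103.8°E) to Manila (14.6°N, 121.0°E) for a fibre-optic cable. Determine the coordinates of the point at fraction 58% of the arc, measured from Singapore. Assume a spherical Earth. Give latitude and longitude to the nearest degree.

≈ 9°N, 114°E

Convert each endpoint to a unit vector on the sphere (x = cos φ cos λ, y = cos φ sin λ, z = sin φ).
The central angle between the endpoints is δ = arccos(p₁·p₂) ≈ 0.377 rad (21.6°).
Interpolate at f = 0.58 with slerp weights a = sin((1−f)δ)/sin δ ≈ 0.428, b = sin(fδ)/sin δ ≈ 0.589.
p = a·p₁ + b·p₂ ≈ (-0.396, 0.905, 0.158); φ = arcsin(p_z) ≈ 9.10°, λ = atan2(p_y, p_x) ≈ 113.63°.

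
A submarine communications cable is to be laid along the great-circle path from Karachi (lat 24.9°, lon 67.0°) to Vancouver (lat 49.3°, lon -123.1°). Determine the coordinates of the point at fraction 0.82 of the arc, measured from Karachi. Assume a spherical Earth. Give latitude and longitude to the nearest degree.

Write both endpoints as unit vectors p₁, p₂ with components (cos φ cos λ, cos φ sin λ, sin φ).
The central angle between the endpoints is δ = arccos(p₁·p₂) ≈ 1.837 rad (105.3°).
Interpolate at f = 0.82 with slerp weights a = sin((1−f)δ)/sin δ ≈ 0.337, b = sin(fδ)/sin δ ≈ 1.034.
p = a·p₁ + b·p₂ ≈ (-0.249, -0.284, 0.926); φ = arcsin(p_z) ≈ 67.80°, λ = atan2(p_y, p_x) ≈ -131.25°.

≈ lat 68°, lon -131°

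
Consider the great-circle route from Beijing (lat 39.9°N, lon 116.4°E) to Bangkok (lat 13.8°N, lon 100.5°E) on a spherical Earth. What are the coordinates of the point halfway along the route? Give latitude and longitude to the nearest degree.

The haversine formula gives a central angle δ ≈ 0.517 rad (29.6°) between the endpoints.
Interpolate at f = 1/2 with slerp weights a = sin((1−f)δ)/sin δ ≈ 0.517, b = sin(fδ)/sin δ ≈ 0.517.
p = a·p₁ + b·p₂ ≈ (-0.268, 0.849, 0.455); φ = arcsin(p_z) ≈ 27.07°, λ = atan2(p_y, p_x) ≈ 107.51°.

≈ lat 27°N, lon 108°E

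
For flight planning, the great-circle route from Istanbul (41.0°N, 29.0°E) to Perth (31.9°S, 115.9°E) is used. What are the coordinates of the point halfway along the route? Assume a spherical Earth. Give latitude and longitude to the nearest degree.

Convert each endpoint to a unit vector on the sphere (x = cos φ cos λ, y = cos φ sin λ, z = sin φ).
The central angle between the endpoints is δ = arccos(p₁·p₂) ≈ 1.888 rad (108.2°).
Interpolate at f = 1/2 with slerp weights a = sin((1−f)δ)/sin δ ≈ 0.853, b = sin(fδ)/sin δ ≈ 0.853.
p = a·p₁ + b·p₂ ≈ (0.247, 0.963, 0.109); φ = arcsin(p_z) ≈ 6.25°, λ = atan2(p_y, p_x) ≈ 75.64°.

≈ 6°N, 76°E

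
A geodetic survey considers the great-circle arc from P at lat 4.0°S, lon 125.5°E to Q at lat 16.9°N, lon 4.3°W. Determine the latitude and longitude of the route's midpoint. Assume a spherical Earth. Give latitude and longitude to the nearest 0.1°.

≈ lat 14.9°N, lon 63.1°E

Convert each endpoint to a unit vector on the sphere (x = cos φ cos λ, y = cos φ sin λ, z = sin φ).
The central angle between the endpoints is δ = arccos(p₁·p₂) ≈ 2.254 rad (129.1°).
Interpolate at f = 1/2 with slerp weights a = sin((1−f)δ)/sin δ ≈ 1.164, b = sin(fδ)/sin δ ≈ 1.164.
p = a·p₁ + b·p₂ ≈ (0.436, 0.862, 0.257); φ = arcsin(p_z) ≈ 14.91°, λ = atan2(p_y, p_x) ≈ 63.15°.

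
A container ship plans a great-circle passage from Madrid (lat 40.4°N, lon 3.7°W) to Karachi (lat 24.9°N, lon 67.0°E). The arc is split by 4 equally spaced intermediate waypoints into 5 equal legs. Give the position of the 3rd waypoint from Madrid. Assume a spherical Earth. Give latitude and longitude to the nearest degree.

Write both endpoints as unit vectors p₁, p₂ with components (cos φ cos λ, cos φ sin λ, sin φ).
The central angle between the endpoints is δ = arccos(p₁·p₂) ≈ 1.046 rad (59.9°).
Interpolate at f = 3/5 with slerp weights a = sin((1−f)δ)/sin δ ≈ 0.469, b = sin(fδ)/sin δ ≈ 0.678.
p = a·p₁ + b·p₂ ≈ (0.597, 0.543, 0.590); φ = arcsin(p_z) ≈ 36.15°, λ = atan2(p_y, p_x) ≈ 42.30°.

≈ lat 36°N, lon 42°E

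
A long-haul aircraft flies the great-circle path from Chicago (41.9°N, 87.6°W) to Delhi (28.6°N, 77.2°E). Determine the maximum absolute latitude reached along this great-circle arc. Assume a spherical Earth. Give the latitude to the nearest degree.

≈ 80°N

The great circle lies in the plane with unit normal n̂ = (p₁ × p₂)/|p₁ × p₂|.
Here n̂_z ≈ +0.180; the vertex latitude is φ_max = arccos|n̂_z| ≈ 79.6°.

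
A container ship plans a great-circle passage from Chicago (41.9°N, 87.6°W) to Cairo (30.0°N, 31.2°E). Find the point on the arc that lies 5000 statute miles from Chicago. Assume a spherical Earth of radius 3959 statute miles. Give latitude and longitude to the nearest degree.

≈ 42°N, 17°E

Convert each endpoint to a unit vector on the sphere (x = cos φ cos λ, y = cos φ sin λ, z = sin φ).
The central angle between the endpoints is δ = arccos(p₁·p₂) ≈ 1.547 rad (88.7°). The total great-circle distance is δ·R ≈ 1.547 × 3959 ≈ 6126 mi, so the target fraction is f = 5000/6126 ≈ 0.816.
Interpolate at f ≈ 0.816 with slerp weights a = sin((1−f)δ)/sin δ ≈ 0.281, b = sin(fδ)/sin δ ≈ 0.953.
p = a·p₁ + b·p₂ ≈ (0.715, 0.219, 0.664); φ = arcsin(p_z) ≈ 41.61°, λ = atan2(p_y, p_x) ≈ 17.02°.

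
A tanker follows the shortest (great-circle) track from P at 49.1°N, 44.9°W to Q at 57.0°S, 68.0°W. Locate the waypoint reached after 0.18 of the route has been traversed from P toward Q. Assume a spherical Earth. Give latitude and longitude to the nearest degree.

≈ 30°N, 50°W

Write both endpoints as unit vectors p₁, p₂ with components (cos φ cos λ, cos φ sin λ, sin φ).
The central angle between the endpoints is δ = arccos(p₁·p₂) ≈ 1.882 rad (107.8°).
Interpolate at f = 0.18 with slerp weights a = sin((1−f)δ)/sin δ ≈ 1.050, b = sin(fδ)/sin δ ≈ 0.349.
p = a·p₁ + b·p₂ ≈ (0.558, -0.661, 0.501); φ = arcsin(p_z) ≈ 30.06°, λ = atan2(p_y, p_x) ≈ -49.84°.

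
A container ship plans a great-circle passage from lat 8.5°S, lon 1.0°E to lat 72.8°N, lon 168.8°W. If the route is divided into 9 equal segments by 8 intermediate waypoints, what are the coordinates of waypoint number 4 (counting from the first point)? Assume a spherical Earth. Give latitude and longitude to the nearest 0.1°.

≈ lat 42.7°N, lon 2.5°W

Write both endpoints as unit vectors p₁, p₂ with components (cos φ cos λ, cos φ sin λ, sin φ).
The central angle between the endpoints is δ = arccos(p₁·p₂) ≈ 2.014 rad (115.4°).
Interpolate at f = 4/9 with slerp weights a = sin((1−f)δ)/sin δ ≈ 0.996, b = sin(fδ)/sin δ ≈ 0.864.
p = a·p₁ + b·p₂ ≈ (0.734, -0.032, 0.678); φ = arcsin(p_z) ≈ 42.69°, λ = atan2(p_y, p_x) ≈ -2.53°.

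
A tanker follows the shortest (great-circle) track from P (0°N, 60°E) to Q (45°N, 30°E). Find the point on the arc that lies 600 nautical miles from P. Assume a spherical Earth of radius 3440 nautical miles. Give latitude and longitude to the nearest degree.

Write both endpoints as unit vectors p₁, p₂ with components (cos φ cos λ, cos φ sin λ, sin φ).
The central angle between the endpoints is δ = arccos(p₁·p₂) ≈ 0.912 rad (52.2°). The total great-circle distance is δ·R ≈ 0.912 × 3440 ≈ 3136 nmi, so the target fraction is f = 600/3136 ≈ 0.191.
Interpolate at f ≈ 0.191 with slerp weights a = sin((1−f)δ)/sin δ ≈ 0.850, b = sin(fδ)/sin δ ≈ 0.220.
p = a·p₁ + b·p₂ ≈ (0.560, 0.814, 0.155); φ = arcsin(p_z) ≈ 8.93°, λ = atan2(p_y, p_x) ≈ 55.49°.

≈ (9°N, 55°E)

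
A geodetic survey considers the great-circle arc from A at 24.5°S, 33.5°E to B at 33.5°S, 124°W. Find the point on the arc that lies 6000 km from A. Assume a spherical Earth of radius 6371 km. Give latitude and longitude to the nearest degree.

≈ 68°S, 19°W

The haversine formula gives a central angle δ ≈ 2.063 rad (118.2°) between the endpoints. The total great-circle distance is δ·R ≈ 2.063 × 6371 ≈ 13140 km, so the target fraction is f = 6000/13140 ≈ 0.457.
Interpolate at f ≈ 0.457 with slerp weights a = sin((1−f)δ)/sin δ ≈ 1.021, b = sin(fδ)/sin δ ≈ 0.917.
p = a·p₁ + b·p₂ ≈ (0.347, -0.121, -0.930); φ = arcsin(p_z) ≈ -68.42°, λ = atan2(p_y, p_x) ≈ -19.22°.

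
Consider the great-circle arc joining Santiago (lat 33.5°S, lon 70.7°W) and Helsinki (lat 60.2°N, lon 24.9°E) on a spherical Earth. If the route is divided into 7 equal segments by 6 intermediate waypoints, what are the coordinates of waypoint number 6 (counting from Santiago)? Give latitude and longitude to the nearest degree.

≈ lat 52°N, lon 3°W

Write both endpoints as unit vectors p₁, p₂ with components (cos φ cos λ, cos φ sin λ, sin φ).
The central angle between the endpoints is δ = arccos(p₁·p₂) ≈ 2.117 rad (121.3°).
Interpolate at f = 6/7 with slerp weights a = sin((1−f)δ)/sin δ ≈ 0.349, b = sin(fδ)/sin δ ≈ 1.136.
p = a·p₁ + b·p₂ ≈ (0.608, -0.037, 0.793); φ = arcsin(p_z) ≈ 52.48°, λ = atan2(p_y, p_x) ≈ -3.45°.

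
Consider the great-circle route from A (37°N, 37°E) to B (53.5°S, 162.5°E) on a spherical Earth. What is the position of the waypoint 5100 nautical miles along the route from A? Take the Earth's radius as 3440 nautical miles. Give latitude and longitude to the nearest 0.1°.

≈ (28.6°S, 94.6°E)

Write both endpoints as unit vectors p₁, p₂ with components (cos φ cos λ, cos φ sin λ, sin φ).
The central angle between the endpoints is δ = arccos(p₁·p₂) ≈ 2.434 rad (139.4°). The total great-circle distance is δ·R ≈ 2.434 × 3440 ≈ 8371 nmi, so the target fraction is f = 5100/8371 ≈ 0.609.
Interpolate at f ≈ 0.609 with slerp weights a = sin((1−f)δ)/sin δ ≈ 1.252, b = sin(fδ)/sin δ ≈ 1.532.
p = a·p₁ + b·p₂ ≈ (-0.071, 0.876, -0.478); φ = arcsin(p_z) ≈ -28.55°, λ = atan2(p_y, p_x) ≈ 94.61°.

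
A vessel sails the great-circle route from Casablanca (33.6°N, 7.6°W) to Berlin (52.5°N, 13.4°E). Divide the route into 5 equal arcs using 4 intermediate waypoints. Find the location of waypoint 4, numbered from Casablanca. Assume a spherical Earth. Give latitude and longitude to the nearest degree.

The haversine formula gives a central angle δ ≈ 0.422 rad (24.2°) between the endpoints.
Interpolate at f = 4/5 with slerp weights a = sin((1−f)δ)/sin δ ≈ 0.206, b = sin(fδ)/sin δ ≈ 0.809.
p = a·p₁ + b·p₂ ≈ (0.649, 0.091, 0.755); φ = arcsin(p_z) ≈ 49.06°, λ = atan2(p_y, p_x) ≈ 8.02°.

≈ (49°N, 8°E)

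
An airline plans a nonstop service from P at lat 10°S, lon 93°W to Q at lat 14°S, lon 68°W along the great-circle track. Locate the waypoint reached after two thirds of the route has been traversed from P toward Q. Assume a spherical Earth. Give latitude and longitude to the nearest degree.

Convert each endpoint to a unit vector on the sphere (x = cos φ cos λ, y = cos φ sin λ, z = sin φ).
The central angle between the endpoints is δ = arccos(p₁·p₂) ≈ 0.432 rad (24.8°).
Interpolate at f = 2/3 with slerp weights a = sin((1−f)δ)/sin δ ≈ 0.343, b = sin(fδ)/sin δ ≈ 0.678.
p = a·p₁ + b·p₂ ≈ (0.229, -0.947, -0.224); φ = arcsin(p_z) ≈ -12.92°, λ = atan2(p_y, p_x) ≈ -76.42°.

≈ lat 13°S, lon 76°W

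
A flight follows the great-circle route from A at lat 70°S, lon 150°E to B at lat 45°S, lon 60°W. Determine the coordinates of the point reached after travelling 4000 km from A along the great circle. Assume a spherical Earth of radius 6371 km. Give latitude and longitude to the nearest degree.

≈ lat 71°S, lon 75°W

Write both endpoints as unit vectors p₁, p₂ with components (cos φ cos λ, cos φ sin λ, sin φ).
The central angle between the endpoints is δ = arccos(p₁·p₂) ≈ 1.098 rad (62.9°). The total great-circle distance is δ·R ≈ 1.098 × 6371 ≈ 6998 km, so the target fraction is f = 4000/6998 ≈ 0.572.
Interpolate at f ≈ 0.572 with slerp weights a = sin((1−f)δ)/sin δ ≈ 0.509, b = sin(fδ)/sin δ ≈ 0.660.
p = a·p₁ + b·p₂ ≈ (0.082, -0.317, -0.945); φ = arcsin(p_z) ≈ -70.89°, λ = atan2(p_y, p_x) ≈ -75.42°.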